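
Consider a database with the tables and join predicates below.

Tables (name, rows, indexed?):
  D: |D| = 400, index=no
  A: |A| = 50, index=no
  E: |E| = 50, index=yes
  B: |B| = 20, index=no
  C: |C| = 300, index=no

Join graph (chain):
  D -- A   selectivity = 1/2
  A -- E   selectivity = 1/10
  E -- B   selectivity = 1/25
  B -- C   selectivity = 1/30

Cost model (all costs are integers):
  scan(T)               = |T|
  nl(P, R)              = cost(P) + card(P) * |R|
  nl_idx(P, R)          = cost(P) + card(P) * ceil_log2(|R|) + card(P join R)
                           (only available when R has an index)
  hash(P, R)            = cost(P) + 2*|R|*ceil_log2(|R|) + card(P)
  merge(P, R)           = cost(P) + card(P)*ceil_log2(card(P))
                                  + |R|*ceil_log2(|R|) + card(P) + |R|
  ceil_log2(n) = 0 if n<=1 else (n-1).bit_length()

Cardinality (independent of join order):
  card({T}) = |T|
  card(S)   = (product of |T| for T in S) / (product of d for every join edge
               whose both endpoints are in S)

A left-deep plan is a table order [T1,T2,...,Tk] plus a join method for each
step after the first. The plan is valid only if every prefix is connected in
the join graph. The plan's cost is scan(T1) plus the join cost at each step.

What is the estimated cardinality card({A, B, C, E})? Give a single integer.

2000

Tables in S: A(50), B(20), C(300), E(50)
Edges inside S: A-E(d=10), E-B(d=25), B-C(d=30)
numerator = 50 * 20 * 300 * 50 = 15000000
denominator = 10 * 25 * 30 = 7500
card(S) = 15000000 / 7500 = 2000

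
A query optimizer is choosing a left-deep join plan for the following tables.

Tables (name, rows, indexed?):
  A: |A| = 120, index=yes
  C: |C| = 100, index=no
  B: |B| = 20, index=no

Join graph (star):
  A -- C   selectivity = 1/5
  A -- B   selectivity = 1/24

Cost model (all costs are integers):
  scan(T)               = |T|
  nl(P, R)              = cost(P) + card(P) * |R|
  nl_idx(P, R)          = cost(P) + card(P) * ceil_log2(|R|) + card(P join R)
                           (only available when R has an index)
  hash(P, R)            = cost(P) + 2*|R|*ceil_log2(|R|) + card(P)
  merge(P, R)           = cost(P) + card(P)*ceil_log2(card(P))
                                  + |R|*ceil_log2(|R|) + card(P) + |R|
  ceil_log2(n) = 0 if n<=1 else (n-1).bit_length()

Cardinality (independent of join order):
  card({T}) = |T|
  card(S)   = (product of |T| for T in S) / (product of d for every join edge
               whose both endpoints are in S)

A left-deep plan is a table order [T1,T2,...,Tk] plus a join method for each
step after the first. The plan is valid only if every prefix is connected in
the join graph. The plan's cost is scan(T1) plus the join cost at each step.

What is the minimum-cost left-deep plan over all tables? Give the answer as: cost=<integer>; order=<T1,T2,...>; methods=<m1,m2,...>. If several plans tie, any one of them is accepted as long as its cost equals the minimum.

Selinger DP (subsets sized 1..n):
  {A}: scan cost=120, card=120
  {C}: scan cost=100, card=100
  {B}: scan cost=20, card=20
  {AC}: card=2400; try (C,hash)→1640, (A,merge)→1860, (C,merge)→1880, (A,hash)→1880, (A,nl_idx)→3200, (A,nl)→12100 …(+1); best=1640 via (C,hash)
  {AB}: card=100; try (A,nl_idx)→260, (B,hash)→440, (A,merge)→1100, (B,merge)→1200, (A,hash)→1720, (A,nl)→2420 …(+1); best=260 via (A,nl_idx)
  {ABC}: card=2000; try (C,hash)→1760, (C,merge)→1860, (B,hash)→4240, (C,nl)→10260, (B,merge)→32960, (B,nl)→49640; best=1760 via (C,hash)

cost=1760; order=B,A,C; methods=nl_idx,hash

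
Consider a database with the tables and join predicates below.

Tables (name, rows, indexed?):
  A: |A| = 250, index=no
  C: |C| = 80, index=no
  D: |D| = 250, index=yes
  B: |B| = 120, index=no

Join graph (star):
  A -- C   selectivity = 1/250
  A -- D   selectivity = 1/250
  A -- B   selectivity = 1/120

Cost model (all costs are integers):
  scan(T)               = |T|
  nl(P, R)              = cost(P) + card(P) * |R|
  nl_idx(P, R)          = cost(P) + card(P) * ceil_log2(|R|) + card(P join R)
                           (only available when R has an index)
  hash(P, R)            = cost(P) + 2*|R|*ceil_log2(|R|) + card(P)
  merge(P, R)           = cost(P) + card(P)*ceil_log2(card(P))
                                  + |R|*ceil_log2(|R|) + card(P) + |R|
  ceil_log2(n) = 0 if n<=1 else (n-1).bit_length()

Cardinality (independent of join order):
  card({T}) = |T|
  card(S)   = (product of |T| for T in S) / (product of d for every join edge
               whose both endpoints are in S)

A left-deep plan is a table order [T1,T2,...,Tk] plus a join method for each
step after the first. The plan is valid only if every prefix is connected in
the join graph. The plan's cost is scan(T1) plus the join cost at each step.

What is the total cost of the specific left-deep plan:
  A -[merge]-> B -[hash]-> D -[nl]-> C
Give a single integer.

step 1: scan A: cost=250, card=250
step 2: join B via merge
    card(P join B) = 250*120/(120) = 250
    cost = 250 + 250*8 + 120*7 + 250 + 120 = 3460
step 3: join D via hash
    card(P join D) = 250*250/(250) = 250
    cost = 3460 + 2*250*8 + 250 = 7710
step 4: join C via nl
    card(P join C) = 250*80/(250) = 80
    cost = 7710 + 250*80 = 27710

27710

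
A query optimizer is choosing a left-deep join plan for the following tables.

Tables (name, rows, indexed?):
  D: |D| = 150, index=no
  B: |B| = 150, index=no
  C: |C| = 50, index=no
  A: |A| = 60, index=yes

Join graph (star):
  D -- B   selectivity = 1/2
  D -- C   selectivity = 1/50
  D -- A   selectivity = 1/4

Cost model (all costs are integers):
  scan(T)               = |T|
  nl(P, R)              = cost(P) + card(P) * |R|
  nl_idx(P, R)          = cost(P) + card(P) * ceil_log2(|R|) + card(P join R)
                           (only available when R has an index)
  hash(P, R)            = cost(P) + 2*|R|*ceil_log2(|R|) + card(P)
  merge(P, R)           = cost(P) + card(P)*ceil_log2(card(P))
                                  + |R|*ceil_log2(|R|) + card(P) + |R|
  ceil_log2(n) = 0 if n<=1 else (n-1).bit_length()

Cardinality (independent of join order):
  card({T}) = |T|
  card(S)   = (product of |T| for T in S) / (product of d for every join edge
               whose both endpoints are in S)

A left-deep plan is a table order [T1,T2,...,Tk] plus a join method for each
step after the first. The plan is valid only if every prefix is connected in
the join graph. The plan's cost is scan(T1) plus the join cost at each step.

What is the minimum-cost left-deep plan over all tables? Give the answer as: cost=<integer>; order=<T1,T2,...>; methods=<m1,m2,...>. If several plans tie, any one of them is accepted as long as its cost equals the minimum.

Selinger DP (subsets sized 1..n):
  {D}: scan cost=150, card=150
  {B}: scan cost=150, card=150
  {C}: scan cost=50, card=50
  {A}: scan cost=60, card=60
  {BD}: card=11250; try (D,hash)→2700, (B,hash)→2700, (D,merge)→2850, (B,merge)→2850, (D,nl)→22650, (B,nl)→22650; best=2700 via (D,hash)
  {CD}: card=150; try (C,hash)→900, (D,merge)→1750, (C,merge)→1850, (D,hash)→2500, (D,nl)→7550, (C,nl)→7650; best=900 via (C,hash)
  {AD}: card=2250; try (A,hash)→1020, (D,merge)→1830, (A,merge)→1920, (D,hash)→2520, (A,nl_idx)→3300, (D,nl)→9060 …(+1); best=1020 via (A,hash)
  {BCD}: card=11250; try (B,hash)→3450, (B,merge)→3600, (C,hash)→14550, (B,nl)→23400, (C,merge)→171800, (C,nl)→565200; best=3450 via (B,hash)
  {ABD}: card=168750; try (B,hash)→5670, (A,hash)→14670, (B,merge)→31620, (A,merge)→171870, (A,nl_idx)→238950, (B,nl)→338520 …(+1); best=5670 via (B,hash)
  {ACD}: card=2250; try (A,hash)→1770, (A,merge)→2670, (C,hash)→3870, (A,nl_idx)→4050, (A,nl)→9900, (C,merge)→30620 …(+1); best=1770 via (A,hash)
  {ABCD}: card=168750; try (B,hash)→6420, (A,hash)→15420, (B,merge)→32370, (A,merge)→172620, (C,hash)→175020, (A,nl_idx)→239700 …(+4); best=6420 via (B,hash)

cost=6420; order=D,C,A,B; methods=hash,hash,hash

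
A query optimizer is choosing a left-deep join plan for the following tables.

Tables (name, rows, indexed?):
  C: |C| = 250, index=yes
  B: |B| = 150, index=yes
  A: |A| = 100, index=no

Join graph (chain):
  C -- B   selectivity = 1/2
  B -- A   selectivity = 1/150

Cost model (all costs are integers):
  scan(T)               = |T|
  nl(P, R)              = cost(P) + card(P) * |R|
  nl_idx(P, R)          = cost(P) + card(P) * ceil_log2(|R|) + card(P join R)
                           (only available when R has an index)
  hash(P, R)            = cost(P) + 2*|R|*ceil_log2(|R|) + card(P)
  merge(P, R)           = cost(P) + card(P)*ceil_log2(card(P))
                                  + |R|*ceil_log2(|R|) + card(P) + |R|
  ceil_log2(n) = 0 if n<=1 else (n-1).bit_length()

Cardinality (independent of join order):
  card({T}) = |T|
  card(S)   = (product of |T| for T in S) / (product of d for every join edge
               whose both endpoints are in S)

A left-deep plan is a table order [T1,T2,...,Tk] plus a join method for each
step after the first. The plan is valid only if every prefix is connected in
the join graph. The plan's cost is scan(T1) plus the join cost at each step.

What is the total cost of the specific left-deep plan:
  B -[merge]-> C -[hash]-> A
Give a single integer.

step 1: scan B: cost=150, card=150
step 2: join C via merge
    card(P join C) = 150*250/(2) = 18750
    cost = 150 + 150*8 + 250*8 + 150 + 250 = 3750
step 3: join A via hash
    card(P join A) = 18750*100/(150) = 12500
    cost = 3750 + 2*100*7 + 18750 = 23900

23900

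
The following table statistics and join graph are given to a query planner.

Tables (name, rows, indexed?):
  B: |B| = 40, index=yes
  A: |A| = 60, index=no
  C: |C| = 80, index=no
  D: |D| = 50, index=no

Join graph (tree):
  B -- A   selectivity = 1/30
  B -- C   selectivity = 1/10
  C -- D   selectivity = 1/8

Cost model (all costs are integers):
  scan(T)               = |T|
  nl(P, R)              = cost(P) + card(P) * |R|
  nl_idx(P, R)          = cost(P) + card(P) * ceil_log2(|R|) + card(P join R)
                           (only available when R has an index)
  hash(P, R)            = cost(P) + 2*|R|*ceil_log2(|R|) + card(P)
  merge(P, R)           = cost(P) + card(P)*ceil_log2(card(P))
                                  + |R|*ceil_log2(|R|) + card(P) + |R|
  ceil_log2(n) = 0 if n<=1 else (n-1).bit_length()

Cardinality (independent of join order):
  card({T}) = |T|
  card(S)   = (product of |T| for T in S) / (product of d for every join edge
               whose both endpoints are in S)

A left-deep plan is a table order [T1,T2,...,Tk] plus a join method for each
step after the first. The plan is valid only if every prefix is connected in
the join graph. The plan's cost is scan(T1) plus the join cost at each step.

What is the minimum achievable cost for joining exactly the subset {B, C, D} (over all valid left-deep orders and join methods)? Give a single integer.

Selinger DP over subsets of {B,C,D}:
  {B}: scan cost=40, card=40
  {C}: scan cost=80, card=80
  {D}: scan cost=50, card=50
  {BC}: card=320; try (B,hash)→640, (B,nl_idx)→880, (C,merge)→960, (B,merge)→1000, (C,hash)→1200, (C,nl)→3240 …(+1); best=640 via (B,hash)
  {CD}: card=500; try (D,hash)→760, (C,merge)→1040, (D,merge)→1070, (C,hash)→1220, (C,nl)→4050, (D,nl)→4080; best=760 via (D,hash)
  {BCD}: card=2000; try (D,hash)→1560, (B,hash)→1740, (D,merge)→4190, (B,nl_idx)→5760, (B,merge)→6040, (D,nl)→16640 …(+1); best=1560 via (D,hash)

1560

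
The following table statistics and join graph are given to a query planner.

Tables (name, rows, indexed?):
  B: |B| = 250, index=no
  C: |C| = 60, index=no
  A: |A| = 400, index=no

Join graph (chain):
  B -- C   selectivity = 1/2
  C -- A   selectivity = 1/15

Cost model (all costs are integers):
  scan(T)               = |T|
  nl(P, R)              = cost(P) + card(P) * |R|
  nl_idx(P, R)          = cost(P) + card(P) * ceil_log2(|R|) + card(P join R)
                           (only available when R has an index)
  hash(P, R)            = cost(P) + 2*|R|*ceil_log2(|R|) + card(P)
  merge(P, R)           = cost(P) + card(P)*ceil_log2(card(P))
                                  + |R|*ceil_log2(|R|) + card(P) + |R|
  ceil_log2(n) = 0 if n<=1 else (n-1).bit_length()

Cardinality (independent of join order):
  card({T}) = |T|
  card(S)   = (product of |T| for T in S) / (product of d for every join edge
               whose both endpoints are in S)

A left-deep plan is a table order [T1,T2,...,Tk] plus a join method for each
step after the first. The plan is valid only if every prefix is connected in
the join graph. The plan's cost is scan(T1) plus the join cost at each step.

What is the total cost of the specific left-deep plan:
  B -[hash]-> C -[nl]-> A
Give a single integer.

3001220

step 1: scan B: cost=250, card=250
step 2: join C via hash
    card(P join C) = 250*60/(2) = 7500
    cost = 250 + 2*60*6 + 250 = 1220
step 3: join A via nl
    card(P join A) = 7500*400/(15) = 200000
    cost = 1220 + 7500*400 = 3001220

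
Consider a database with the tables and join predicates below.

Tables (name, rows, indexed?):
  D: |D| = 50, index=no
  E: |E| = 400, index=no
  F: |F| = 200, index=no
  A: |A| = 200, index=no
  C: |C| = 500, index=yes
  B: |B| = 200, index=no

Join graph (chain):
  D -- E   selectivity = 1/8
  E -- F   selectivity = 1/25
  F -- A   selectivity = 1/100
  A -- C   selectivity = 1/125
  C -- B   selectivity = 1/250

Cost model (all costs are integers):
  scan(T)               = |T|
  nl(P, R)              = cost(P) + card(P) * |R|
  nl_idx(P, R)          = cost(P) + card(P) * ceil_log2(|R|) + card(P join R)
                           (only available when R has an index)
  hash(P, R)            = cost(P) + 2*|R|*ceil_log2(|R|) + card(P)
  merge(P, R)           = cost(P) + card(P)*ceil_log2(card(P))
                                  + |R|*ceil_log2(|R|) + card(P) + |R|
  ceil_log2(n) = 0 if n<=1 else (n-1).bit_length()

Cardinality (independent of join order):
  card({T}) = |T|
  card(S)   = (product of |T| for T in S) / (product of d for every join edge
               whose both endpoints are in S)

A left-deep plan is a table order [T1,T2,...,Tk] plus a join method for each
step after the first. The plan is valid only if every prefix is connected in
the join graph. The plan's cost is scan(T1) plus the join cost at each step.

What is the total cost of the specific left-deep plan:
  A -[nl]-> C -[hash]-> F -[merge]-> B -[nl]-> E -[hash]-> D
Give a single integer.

step 1: scan A: cost=200, card=200
step 2: join C via nl
    card(P join C) = 200*500/(125) = 800
    cost = 200 + 200*500 = 100200
step 3: join F via hash
    card(P join F) = 800*200/(100) = 1600
    cost = 100200 + 2*200*8 + 800 = 104200
step 4: join B via merge
    card(P join B) = 1600*200/(250) = 1280
    cost = 104200 + 1600*11 + 200*8 + 1600 + 200 = 125200
step 5: join E via nl
    card(P join E) = 1280*400/(25) = 20480
    cost = 125200 + 1280*400 = 637200
step 6: join D via hash
    card(P join D) = 20480*50/(8) = 128000
    cost = 637200 + 2*50*6 + 20480 = 658280

658280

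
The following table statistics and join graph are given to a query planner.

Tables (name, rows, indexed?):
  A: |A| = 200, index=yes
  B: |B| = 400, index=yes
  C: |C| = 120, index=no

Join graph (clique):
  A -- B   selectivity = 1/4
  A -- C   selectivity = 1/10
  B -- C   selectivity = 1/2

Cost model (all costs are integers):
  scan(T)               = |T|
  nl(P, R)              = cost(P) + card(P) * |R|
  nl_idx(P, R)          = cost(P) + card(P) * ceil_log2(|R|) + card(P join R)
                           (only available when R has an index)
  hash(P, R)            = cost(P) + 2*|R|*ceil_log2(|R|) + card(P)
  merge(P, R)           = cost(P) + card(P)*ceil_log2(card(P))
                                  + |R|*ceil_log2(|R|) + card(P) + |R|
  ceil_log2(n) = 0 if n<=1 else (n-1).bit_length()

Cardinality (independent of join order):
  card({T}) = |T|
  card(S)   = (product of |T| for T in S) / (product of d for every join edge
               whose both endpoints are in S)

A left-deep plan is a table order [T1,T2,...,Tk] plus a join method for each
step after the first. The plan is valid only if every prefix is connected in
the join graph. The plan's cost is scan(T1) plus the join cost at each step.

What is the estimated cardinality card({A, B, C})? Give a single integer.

Tables in S: A(200), B(400), C(120)
Edges inside S: A-B(d=4), A-C(d=10), B-C(d=2)
numerator = 200 * 400 * 120 = 9600000
denominator = 4 * 10 * 2 = 80
card(S) = 9600000 / 80 = 120000

120000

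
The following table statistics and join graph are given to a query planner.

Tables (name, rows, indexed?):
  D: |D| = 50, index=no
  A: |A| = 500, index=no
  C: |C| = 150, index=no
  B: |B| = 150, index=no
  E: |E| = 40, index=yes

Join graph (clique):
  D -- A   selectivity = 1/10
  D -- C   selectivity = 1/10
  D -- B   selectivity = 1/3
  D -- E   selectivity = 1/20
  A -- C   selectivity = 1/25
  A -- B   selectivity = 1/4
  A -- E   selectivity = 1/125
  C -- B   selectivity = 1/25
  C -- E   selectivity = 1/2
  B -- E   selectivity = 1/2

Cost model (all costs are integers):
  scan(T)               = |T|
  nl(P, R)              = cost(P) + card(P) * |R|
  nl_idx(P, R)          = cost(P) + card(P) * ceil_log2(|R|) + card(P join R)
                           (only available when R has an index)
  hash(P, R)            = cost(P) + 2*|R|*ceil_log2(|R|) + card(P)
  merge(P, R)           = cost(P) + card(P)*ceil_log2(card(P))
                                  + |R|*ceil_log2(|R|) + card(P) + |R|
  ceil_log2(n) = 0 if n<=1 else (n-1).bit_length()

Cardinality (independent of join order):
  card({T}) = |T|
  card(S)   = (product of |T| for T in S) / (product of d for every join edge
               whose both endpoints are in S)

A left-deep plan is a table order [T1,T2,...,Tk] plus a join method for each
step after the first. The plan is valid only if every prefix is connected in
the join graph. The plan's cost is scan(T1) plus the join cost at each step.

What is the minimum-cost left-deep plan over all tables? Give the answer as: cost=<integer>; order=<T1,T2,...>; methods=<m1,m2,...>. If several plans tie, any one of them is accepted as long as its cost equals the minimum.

cost=5280; order=A,E,D,C,B; methods=hash,hash,merge,merge

Selinger DP (subsets sized 1..n):
  {D}: scan cost=50, card=50
  {A}: scan cost=500, card=500
  {C}: scan cost=150, card=150
  {B}: scan cost=150, card=150
  {E}: scan cost=40, card=40
  {AD}: card=2500; try (D,hash)→1600, (A,merge)→5400, (D,merge)→5850, (A,hash)→9100, (A,nl)→25050, (D,nl)→25500; best=1600 via (D,hash)
  {CD}: card=750; try (D,hash)→900, (C,merge)→1750, (D,merge)→1850, (C,hash)→2500, (C,nl)→7550, (D,nl)→7650; best=900 via (D,hash)
  {BD}: card=2500; try (D,hash)→900, (B,merge)→1750, (D,merge)→1850, (B,hash)→2500, (B,nl)→7550, (D,nl)→7650; best=900 via (D,hash)
  {DE}: card=100; try (E,nl_idx)→450, (E,hash)→580, (D,merge)→670, (E,merge)→680, (D,hash)→680, (D,nl)→2040 …(+1); best=450 via (E,nl_idx)
  {AC}: card=3000; try (C,hash)→3400, (A,merge)→6500, (C,merge)→6850, (A,hash)→9300, (A,nl)→75150, (C,nl)→75500; best=3400 via (C,hash)
  {AB}: card=18750; try (B,hash)→3400, (A,merge)→6500, (B,merge)→6850, (A,hash)→9300, (A,nl)→75150, (B,nl)→75500; best=3400 via (B,hash)
  {AE}: card=160; try (E,hash)→1480, (E,nl_idx)→3660, (A,merge)→5320, (E,merge)→5780, (A,hash)→9080, (A,nl)→20040 …(+1); best=1480 via (E,hash)
  {BC}: card=900; try (C,hash)→2700, (B,hash)→2700, (C,merge)→2850, (B,merge)→2850, (C,nl)→22650, (B,nl)→22650; best=2700 via (C,hash)
  {CE}: card=3000; try (E,hash)→780, (C,merge)→1670, (E,merge)→1780, (C,hash)→2480, (E,nl_idx)→4050, (C,nl)→6040 …(+1); best=780 via (E,hash)
  {BE}: card=3000; try (E,hash)→780, (B,merge)→1670, (E,merge)→1780, (B,hash)→2480, (E,nl_idx)→4050, (B,nl)→6040 …(+1); best=780 via (E,hash)
  {ACD}: card=1500; try (C,hash)→6500, (D,hash)→7000, (A,hash)→10650, (A,merge)→14150, (C,merge)→35450, (D,merge)→42750 …(+3); best=6500 via (C,hash)
  {ABD}: card=31250; try (B,hash)→6500, (A,hash)→12400, (D,hash)→22750, (B,merge)→35450, (A,merge)→38400, (D,merge)→303750 …(+3); best=6500 via (B,hash)
  {ADE}: card=40; try (D,hash)→2240, (D,merge)→3270, (E,hash)→4580, (A,merge)→6250, (D,nl)→9480, (A,hash)→9550 …(+4); best=2240 via (D,hash)
  {BCD}: card=1500; try (B,hash)→4050, (D,hash)→4200, (C,hash)→5800, (B,merge)→10500, (D,merge)→12950, (C,merge)→34750 …(+3); best=4050 via (B,hash)
  {CDE}: card=750; try (E,hash)→2130, (C,merge)→2600, (C,hash)→2950, (D,hash)→4380, (E,nl_idx)→6150, (E,merge)→9430 …(+4); best=2130 via (E,hash)
  {BDE}: card=2500; try (B,merge)→2600, (B,hash)→2950, (E,hash)→3880, (D,hash)→4380, (B,nl)→15450, (E,nl_idx)→18400 …(+4); best=2600 via (B,merge)
  {ABC}: card=4500; try (B,hash)→8800, (A,hash)→12600, (A,merge)→17600, (C,hash)→24550, (B,merge)→43750, (C,merge)→304750 …(+3); best=8800 via (B,hash)
  {ACE}: card=480; try (C,hash)→4040, (C,merge)→4270, (E,hash)→6880, (A,hash)→12780, (E,nl_idx)→21880, (C,nl)→25480 …(+4); best=4040 via (C,hash)
  {ABE}: card=3000; try (B,hash)→4040, (B,merge)→4270, (A,hash)→12780, (E,hash)→22630, (B,nl)→25480, (A,merge)→44780 …(+4); best=4040 via (B,hash)
  {BCE}: card=9000; try (E,hash)→4080, (C,hash)→6180, (B,hash)→6180, (E,merge)→12880, (E,nl_idx)→17100, (E,nl)→38700 …(+4); best=4080 via (E,hash)
  {ABCD}: card=750; try (B,hash)→10400, (D,hash)→13900, (A,hash)→14550, (B,merge)→25850, (A,merge)→27050, (C,hash)→40150 …(+6); best=10400 via (B,hash)
  {ACDE}: card=12; try (C,merge)→3870, (C,hash)→4680, (D,hash)→5120, (C,nl)→8240, (E,hash)→8480, (D,merge)→9190 …(+7); best=3870 via (C,merge)
  {ABDE}: card=250; try (B,merge)→3870, (B,hash)→4680, (D,hash)→7640, (B,nl)→8240, (A,hash)→14100, (E,hash)→38230 …(+7); best=3870 via (B,merge)
  {BCDE}: card=750; try (B,hash)→5280, (E,hash)→6030, (C,hash)→7500, (B,merge)→11730, (D,hash)→13680, (E,nl_idx)→13800 …(+7); best=5280 via (B,hash)
  {ABCE}: card=360; try (B,hash)→6920, (C,hash)→9440, (B,merge)→10190, (E,hash)→13780, (A,hash)→22080, (E,nl_idx)→36160 …(+7); best=6920 via (B,hash)
  {ABCDE}: card=3; try (B,merge)→5280, (B,nl)→5670, (B,hash)→6282, (C,hash)→6520, (C,merge)→7470, (D,hash)→7880 …(+10); best=5280 via (B,merge)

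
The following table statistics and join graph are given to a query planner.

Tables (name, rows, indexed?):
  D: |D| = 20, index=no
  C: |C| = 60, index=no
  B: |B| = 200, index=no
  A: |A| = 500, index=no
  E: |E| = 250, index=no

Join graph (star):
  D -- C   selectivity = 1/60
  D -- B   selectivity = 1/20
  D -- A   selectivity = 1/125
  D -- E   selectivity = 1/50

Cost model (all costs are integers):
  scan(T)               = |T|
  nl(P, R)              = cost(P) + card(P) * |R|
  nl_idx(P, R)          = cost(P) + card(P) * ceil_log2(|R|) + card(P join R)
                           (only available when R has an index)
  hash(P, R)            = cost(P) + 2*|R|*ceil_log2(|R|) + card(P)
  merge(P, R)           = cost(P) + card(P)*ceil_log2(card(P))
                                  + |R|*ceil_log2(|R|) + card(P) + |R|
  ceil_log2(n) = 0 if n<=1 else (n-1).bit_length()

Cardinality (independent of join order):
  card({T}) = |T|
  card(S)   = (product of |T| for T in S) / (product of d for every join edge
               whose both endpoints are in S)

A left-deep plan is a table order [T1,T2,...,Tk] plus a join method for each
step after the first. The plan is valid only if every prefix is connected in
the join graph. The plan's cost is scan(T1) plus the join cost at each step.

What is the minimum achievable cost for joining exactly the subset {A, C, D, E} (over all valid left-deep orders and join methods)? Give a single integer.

Selinger DP over subsets of {A,C,D,E}:
  {D}: scan cost=20, card=20
  {C}: scan cost=60, card=60
  {A}: scan cost=500, card=500
  {E}: scan cost=250, card=250
  {CD}: card=20; try (D,hash)→320, (C,merge)→560, (D,merge)→600, (C,hash)→760, (C,nl)→1220, (D,nl)→1260; best=320 via (D,hash)
  {AD}: card=80; try (D,hash)→1200, (A,merge)→5140, (D,merge)→5620, (A,hash)→9040, (A,nl)→10020, (D,nl)→10500; best=1200 via (D,hash)
  {DE}: card=100; try (D,hash)→700, (E,merge)→2390, (D,merge)→2620, (E,hash)→4040, (E,nl)→5020, (D,nl)→5250; best=700 via (D,hash)
  {ACD}: card=80; try (C,hash)→2000, (C,merge)→2260, (A,merge)→5440, (C,nl)→6000, (A,hash)→9340, (A,nl)→10320; best=2000 via (C,hash)
  {CDE}: card=100; try (C,hash)→1520, (C,merge)→1920, (E,merge)→2690, (E,hash)→4340, (E,nl)→5320, (C,nl)→6700; best=1520 via (C,hash)
  {ADE}: card=400; try (E,merge)→4090, (E,hash)→5280, (A,merge)→6500, (A,hash)→9800, (E,nl)→21200, (A,nl)→50700; best=4090 via (E,merge)
  {ACDE}: card=400; try (E,merge)→4890, (C,hash)→5210, (E,hash)→6080, (A,merge)→7320, (C,merge)→8510, (A,hash)→10620 …(+3); best=4890 via (E,merge)

4890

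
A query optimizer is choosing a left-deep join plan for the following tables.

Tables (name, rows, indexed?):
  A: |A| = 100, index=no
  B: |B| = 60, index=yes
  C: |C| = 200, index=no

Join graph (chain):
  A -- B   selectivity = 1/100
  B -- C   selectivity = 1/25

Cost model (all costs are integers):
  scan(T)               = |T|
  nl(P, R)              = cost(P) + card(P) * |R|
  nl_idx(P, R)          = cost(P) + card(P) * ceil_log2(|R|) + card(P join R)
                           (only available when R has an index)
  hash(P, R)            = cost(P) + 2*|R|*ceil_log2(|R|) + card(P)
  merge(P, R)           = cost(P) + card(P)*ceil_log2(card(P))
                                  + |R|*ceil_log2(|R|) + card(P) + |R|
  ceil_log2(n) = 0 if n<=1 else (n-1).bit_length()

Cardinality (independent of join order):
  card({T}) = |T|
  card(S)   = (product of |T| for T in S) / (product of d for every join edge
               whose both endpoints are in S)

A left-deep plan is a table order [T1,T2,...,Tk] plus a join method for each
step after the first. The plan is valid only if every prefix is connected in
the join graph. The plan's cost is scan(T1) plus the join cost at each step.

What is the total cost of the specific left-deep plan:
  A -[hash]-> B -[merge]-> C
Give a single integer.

3140

step 1: scan A: cost=100, card=100
step 2: join B via hash
    card(P join B) = 100*60/(100) = 60
    cost = 100 + 2*60*6 + 100 = 920
step 3: join C via merge
    card(P join C) = 60*200/(25) = 480
    cost = 920 + 60*6 + 200*8 + 60 + 200 = 3140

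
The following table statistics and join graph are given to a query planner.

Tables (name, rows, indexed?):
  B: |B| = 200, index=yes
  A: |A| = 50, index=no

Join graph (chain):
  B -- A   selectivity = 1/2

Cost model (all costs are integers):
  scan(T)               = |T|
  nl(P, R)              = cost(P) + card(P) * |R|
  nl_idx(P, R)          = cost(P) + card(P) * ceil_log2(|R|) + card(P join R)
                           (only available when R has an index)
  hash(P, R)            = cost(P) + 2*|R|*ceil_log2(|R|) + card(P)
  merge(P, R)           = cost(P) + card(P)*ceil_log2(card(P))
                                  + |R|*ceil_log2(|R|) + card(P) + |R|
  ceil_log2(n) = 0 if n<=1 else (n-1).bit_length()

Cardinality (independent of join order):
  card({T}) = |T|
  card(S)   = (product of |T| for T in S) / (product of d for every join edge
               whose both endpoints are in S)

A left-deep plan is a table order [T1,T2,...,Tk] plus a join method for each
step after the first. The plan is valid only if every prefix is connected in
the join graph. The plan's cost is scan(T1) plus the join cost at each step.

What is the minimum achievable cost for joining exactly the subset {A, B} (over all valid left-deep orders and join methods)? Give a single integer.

1000

Selinger DP over subsets of {A,B}:
  {B}: scan cost=200, card=200
  {A}: scan cost=50, card=50
  {AB}: card=5000; try (A,hash)→1000, (B,merge)→2200, (A,merge)→2350, (B,hash)→3300, (B,nl_idx)→5450, (B,nl)→10050 …(+1); best=1000 via (A,hash)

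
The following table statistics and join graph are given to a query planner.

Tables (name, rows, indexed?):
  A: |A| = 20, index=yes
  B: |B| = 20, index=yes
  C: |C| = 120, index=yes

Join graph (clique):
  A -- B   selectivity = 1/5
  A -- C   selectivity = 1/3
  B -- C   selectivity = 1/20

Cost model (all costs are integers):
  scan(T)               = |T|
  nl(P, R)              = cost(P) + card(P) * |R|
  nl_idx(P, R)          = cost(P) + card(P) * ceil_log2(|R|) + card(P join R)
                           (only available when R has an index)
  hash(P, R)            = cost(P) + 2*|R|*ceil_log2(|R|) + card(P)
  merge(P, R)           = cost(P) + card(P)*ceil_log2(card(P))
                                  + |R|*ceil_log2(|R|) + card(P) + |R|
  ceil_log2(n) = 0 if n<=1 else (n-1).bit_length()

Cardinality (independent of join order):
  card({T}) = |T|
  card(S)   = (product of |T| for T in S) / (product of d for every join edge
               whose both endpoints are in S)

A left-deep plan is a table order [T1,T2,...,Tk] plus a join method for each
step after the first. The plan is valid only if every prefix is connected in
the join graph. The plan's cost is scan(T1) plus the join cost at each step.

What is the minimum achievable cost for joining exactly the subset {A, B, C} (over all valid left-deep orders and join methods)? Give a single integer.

600

Selinger DP over subsets of {A,B,C}:
  {A}: scan cost=20, card=20
  {B}: scan cost=20, card=20
  {C}: scan cost=120, card=120
  {AB}: card=80; try (B,nl_idx)→200, (A,nl_idx)→200, (B,hash)→240, (A,hash)→240, (B,merge)→260, (A,merge)→260 …(+2); best=200 via (B,nl_idx)
  {AC}: card=800; try (A,hash)→440, (C,nl_idx)→960, (C,merge)→1100, (A,merge)→1200, (A,nl_idx)→1520, (C,hash)→1720 …(+2); best=440 via (A,hash)
  {BC}: card=120; try (C,nl_idx)→280, (B,hash)→440, (B,nl_idx)→840, (C,merge)→1100, (B,merge)→1200, (C,hash)→1720 …(+2); best=280 via (C,nl_idx)
  {ABC}: card=160; try (A,hash)→600, (C,nl_idx)→920, (A,nl_idx)→1040, (A,merge)→1360, (B,hash)→1440, (C,merge)→1800 …(+6); best=600 via (A,hash)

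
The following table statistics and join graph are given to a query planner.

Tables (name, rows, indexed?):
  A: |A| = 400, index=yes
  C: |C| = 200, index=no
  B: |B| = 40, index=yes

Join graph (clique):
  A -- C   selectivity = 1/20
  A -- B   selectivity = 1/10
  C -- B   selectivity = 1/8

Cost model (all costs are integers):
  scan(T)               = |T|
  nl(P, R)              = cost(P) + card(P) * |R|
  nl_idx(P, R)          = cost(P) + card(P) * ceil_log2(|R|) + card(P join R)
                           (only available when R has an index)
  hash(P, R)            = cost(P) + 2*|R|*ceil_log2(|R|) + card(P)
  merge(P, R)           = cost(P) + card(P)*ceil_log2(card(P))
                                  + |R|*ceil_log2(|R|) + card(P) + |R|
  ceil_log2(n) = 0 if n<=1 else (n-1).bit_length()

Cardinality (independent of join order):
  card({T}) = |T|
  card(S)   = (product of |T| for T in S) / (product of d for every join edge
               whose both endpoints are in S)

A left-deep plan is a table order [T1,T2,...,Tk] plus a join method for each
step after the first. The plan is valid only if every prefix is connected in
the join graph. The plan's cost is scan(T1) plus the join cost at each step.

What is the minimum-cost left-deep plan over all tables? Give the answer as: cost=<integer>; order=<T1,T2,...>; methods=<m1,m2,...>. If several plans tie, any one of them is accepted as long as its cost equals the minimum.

Selinger DP (subsets sized 1..n):
  {A}: scan cost=400, card=400
  {C}: scan cost=200, card=200
  {B}: scan cost=40, card=40
  {AC}: card=4000; try (C,hash)→4000, (A,merge)→6000, (A,nl_idx)→6000, (C,merge)→6200, (A,hash)→7600, (A,nl)→80200 …(+1); best=4000 via (C,hash)
  {AB}: card=1600; try (B,hash)→1280, (A,nl_idx)→2000, (A,merge)→4320, (B,nl_idx)→4400, (B,merge)→4680, (A,hash)→7280 …(+2); best=1280 via (B,hash)
  {BC}: card=1000; try (B,hash)→880, (C,merge)→2120, (B,merge)→2280, (B,nl_idx)→2400, (C,hash)→3280, (C,nl)→8040 …(+1); best=880 via (B,hash)
  {ABC}: card=2000; try (C,hash)→6080, (B,hash)→8480, (A,hash)→9080, (A,nl_idx)→11880, (A,merge)→15880, (C,merge)→22280 …(+5); best=6080 via (C,hash)

cost=6080; order=A,B,C; methods=hash,hash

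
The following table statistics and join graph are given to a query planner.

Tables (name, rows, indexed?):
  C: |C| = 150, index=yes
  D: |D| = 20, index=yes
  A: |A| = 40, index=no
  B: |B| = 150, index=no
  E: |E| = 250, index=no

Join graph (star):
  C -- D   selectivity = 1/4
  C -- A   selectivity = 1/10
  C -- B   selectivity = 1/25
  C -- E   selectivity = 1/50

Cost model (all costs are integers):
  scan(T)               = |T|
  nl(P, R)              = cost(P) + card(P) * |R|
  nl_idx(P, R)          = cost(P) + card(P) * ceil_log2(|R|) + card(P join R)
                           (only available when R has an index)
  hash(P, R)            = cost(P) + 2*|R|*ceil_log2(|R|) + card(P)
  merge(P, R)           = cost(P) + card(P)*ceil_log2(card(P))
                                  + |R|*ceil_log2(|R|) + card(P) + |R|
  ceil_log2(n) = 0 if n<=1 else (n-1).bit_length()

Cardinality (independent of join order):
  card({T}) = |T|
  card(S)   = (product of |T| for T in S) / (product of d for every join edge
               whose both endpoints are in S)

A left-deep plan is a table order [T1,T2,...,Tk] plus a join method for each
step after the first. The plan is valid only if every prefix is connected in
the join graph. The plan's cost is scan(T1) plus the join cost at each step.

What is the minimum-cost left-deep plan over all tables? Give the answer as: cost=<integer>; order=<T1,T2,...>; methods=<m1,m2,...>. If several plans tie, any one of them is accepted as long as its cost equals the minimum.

cost=24730; order=E,C,A,D,B; methods=hash,hash,hash,hash

Selinger DP (subsets sized 1..n):
  {C}: scan cost=150, card=150
  {D}: scan cost=20, card=20
  {A}: scan cost=40, card=40
  {B}: scan cost=150, card=150
  {E}: scan cost=250, card=250
  {CD}: card=750; try (D,hash)→500, (C,nl_idx)→930, (C,merge)→1490, (D,merge)→1620, (D,nl_idx)→1650, (C,hash)→2440 …(+2); best=500 via (D,hash)
  {AC}: card=600; try (A,hash)→780, (C,nl_idx)→960, (C,merge)→1670, (A,merge)→1780, (C,hash)→2480, (C,nl)→6040 …(+1); best=780 via (A,hash)
  {BC}: card=900; try (C,nl_idx)→2250, (C,hash)→2700, (B,hash)→2700, (C,merge)→2850, (B,merge)→2850, (C,nl)→22650 …(+1); best=2250 via (C,nl_idx)
  {CE}: card=750; try (C,hash)→2900, (C,nl_idx)→3000, (E,merge)→3750, (C,merge)→3850, (E,hash)→4300, (E,nl)→37650 …(+1); best=2900 via (C,hash)
  {ACD}: card=3000; try (D,hash)→1580, (A,hash)→1730, (D,nl_idx)→6780, (D,merge)→7500, (A,merge)→9030, (D,nl)→12780 …(+1); best=1580 via (D,hash)
  {BCD}: card=4500; try (D,hash)→3350, (B,hash)→3650, (B,merge)→10100, (D,nl_idx)→11250, (D,merge)→12270, (D,nl)→20250 …(+1); best=3350 via (D,hash)
  {CDE}: card=3750; try (D,hash)→3850, (E,hash)→5250, (D,nl_idx)→10400, (E,merge)→11000, (D,merge)→11270, (D,nl)→17900 …(+1); best=3850 via (D,hash)
  {ABC}: card=3600; try (A,hash)→3630, (B,hash)→3780, (B,merge)→8730, (A,merge)→12430, (A,nl)→38250, (B,nl)→90780; best=3630 via (A,hash)
  {ACE}: card=3000; try (A,hash)→4130, (E,hash)→5380, (E,merge)→9630, (A,merge)→11430, (A,nl)→32900, (E,nl)→150780; best=4130 via (A,hash)
  {BCE}: card=4500; try (B,hash)→6050, (E,hash)→7150, (B,merge)→12500, (E,merge)→14400, (B,nl)→115400, (E,nl)→227250; best=6050 via (B,hash)
  {ABCD}: card=18000; try (B,hash)→6980, (D,hash)→7430, (A,hash)→8330, (D,nl_idx)→39630, (B,merge)→41930, (D,merge)→50550 …(+4); best=6980 via (B,hash)
  {ACDE}: card=15000; try (D,hash)→7330, (A,hash)→8080, (E,hash)→8580, (D,nl_idx)→34130, (E,merge)→42830, (D,merge)→43250 …(+4); best=7330 via (D,hash)
  {BCDE}: card=22500; try (B,hash)→10000, (D,hash)→10750, (E,hash)→11850, (D,nl_idx)→51050, (B,merge)→53950, (E,merge)→68600 …(+4); best=10000 via (B,hash)
  {ABCE}: card=18000; try (B,hash)→9530, (A,hash)→11030, (E,hash)→11230, (B,merge)→44480, (E,merge)→52680, (A,merge)→69330 …(+3); best=9530 via (B,hash)
  {ABCDE}: card=90000; try (B,hash)→24730, (D,hash)→27730, (E,hash)→28980, (A,hash)→32980, (D,nl_idx)→189530, (B,merge)→233680 …(+7); best=24730 via (B,hash)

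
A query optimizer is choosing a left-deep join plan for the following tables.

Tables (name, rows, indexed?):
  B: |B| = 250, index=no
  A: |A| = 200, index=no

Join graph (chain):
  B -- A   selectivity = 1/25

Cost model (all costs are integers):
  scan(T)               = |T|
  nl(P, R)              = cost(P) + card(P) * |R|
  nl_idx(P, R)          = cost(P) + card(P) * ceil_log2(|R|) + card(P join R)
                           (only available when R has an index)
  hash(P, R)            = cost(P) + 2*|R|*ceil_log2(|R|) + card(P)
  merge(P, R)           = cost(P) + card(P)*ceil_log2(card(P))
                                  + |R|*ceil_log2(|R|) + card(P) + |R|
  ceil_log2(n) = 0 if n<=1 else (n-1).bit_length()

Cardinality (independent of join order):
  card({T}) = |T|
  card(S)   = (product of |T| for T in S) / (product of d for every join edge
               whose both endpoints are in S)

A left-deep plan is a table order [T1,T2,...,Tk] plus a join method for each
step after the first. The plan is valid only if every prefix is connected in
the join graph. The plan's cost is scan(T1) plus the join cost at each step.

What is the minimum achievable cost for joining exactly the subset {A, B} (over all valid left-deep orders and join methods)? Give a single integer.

Selinger DP over subsets of {A,B}:
  {B}: scan cost=250, card=250
  {A}: scan cost=200, card=200
  {AB}: card=2000; try (A,hash)→3700, (B,merge)→4250, (A,merge)→4300, (B,hash)→4400, (B,nl)→50200, (A,nl)→50250; best=3700 via (A,hash)

3700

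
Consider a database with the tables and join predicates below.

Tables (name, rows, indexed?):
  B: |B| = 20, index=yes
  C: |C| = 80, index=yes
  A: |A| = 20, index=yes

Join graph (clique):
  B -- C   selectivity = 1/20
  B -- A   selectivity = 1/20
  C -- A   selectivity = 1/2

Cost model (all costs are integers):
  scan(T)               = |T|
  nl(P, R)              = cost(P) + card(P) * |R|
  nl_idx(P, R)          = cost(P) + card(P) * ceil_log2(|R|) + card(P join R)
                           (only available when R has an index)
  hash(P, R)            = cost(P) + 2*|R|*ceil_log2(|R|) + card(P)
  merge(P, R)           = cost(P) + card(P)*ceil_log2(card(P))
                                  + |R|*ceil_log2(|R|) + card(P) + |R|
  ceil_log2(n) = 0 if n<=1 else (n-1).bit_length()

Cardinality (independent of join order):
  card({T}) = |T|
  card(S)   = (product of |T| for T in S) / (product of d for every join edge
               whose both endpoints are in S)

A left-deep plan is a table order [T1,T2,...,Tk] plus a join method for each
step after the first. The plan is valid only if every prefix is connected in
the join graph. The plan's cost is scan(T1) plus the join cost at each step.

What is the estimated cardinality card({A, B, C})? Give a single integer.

40

Tables in S: A(20), B(20), C(80)
Edges inside S: B-C(d=20), B-A(d=20), C-A(d=2)
numerator = 20 * 20 * 80 = 32000
denominator = 20 * 20 * 2 = 800
card(S) = 32000 / 800 = 40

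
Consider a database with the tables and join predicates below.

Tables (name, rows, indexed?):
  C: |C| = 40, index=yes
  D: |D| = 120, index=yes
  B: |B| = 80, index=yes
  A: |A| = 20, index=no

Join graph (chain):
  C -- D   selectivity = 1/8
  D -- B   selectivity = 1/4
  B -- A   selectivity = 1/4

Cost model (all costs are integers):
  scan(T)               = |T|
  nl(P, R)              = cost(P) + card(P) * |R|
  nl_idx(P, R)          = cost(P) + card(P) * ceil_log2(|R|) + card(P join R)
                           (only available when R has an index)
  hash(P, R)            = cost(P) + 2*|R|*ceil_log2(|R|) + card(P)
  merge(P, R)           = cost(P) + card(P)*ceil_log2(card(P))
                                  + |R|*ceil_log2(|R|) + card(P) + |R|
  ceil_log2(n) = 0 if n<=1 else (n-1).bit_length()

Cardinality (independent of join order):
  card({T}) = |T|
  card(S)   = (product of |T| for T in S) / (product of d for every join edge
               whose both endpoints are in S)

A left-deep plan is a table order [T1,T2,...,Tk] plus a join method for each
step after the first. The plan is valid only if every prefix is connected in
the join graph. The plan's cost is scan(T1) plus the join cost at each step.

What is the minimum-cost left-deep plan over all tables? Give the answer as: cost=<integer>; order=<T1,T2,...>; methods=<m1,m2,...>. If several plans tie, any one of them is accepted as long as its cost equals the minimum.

Selinger DP (subsets sized 1..n):
  {C}: scan cost=40, card=40
  {D}: scan cost=120, card=120
  {B}: scan cost=80, card=80
  {A}: scan cost=20, card=20
  {CD}: card=600; try (C,hash)→720, (D,nl_idx)→920, (D,merge)→1280, (C,merge)→1360, (C,nl_idx)→1440, (D,hash)→1760 …(+2); best=720 via (C,hash)
  {BD}: card=2400; try (B,hash)→1360, (D,merge)→1680, (B,merge)→1720, (D,hash)→1840, (D,nl_idx)→3040, (B,nl_idx)→3360 …(+2); best=1360 via (B,hash)
  {AB}: card=400; try (A,hash)→360, (B,nl_idx)→560, (B,merge)→780, (A,merge)→840, (B,hash)→1160, (B,nl)→1620 …(+1); best=360 via (A,hash)
  {BCD}: card=12000; try (B,hash)→2440, (C,hash)→4240, (B,merge)→7960, (B,nl_idx)→16920, (C,nl_idx)→27760, (C,merge)→32840 …(+2); best=2440 via (B,hash)
  {ABD}: card=12000; try (D,hash)→2440, (A,hash)→3960, (D,merge)→5320, (D,nl_idx)→15160, (A,merge)→32680, (D,nl)→48360 …(+1); best=2440 via (D,hash)
  {ABCD}: card=60000; try (A,hash)→14640, (C,hash)→14920, (C,nl_idx)→134440, (A,merge)→182560, (C,merge)→182720, (A,nl)→242440 …(+1); best=14640 via (A,hash)

cost=14640; order=D,C,B,A; methods=hash,hash,hash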